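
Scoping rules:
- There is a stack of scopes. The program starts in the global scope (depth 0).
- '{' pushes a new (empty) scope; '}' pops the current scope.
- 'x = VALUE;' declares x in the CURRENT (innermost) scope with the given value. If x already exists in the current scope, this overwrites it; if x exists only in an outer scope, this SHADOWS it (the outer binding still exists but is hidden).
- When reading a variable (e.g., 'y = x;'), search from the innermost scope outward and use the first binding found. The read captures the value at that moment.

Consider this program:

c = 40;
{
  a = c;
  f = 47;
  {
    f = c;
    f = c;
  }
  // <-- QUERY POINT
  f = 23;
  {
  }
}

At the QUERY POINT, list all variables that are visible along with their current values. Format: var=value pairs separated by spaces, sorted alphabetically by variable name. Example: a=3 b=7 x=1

Answer: a=40 c=40 f=47

Derivation:
Step 1: declare c=40 at depth 0
Step 2: enter scope (depth=1)
Step 3: declare a=(read c)=40 at depth 1
Step 4: declare f=47 at depth 1
Step 5: enter scope (depth=2)
Step 6: declare f=(read c)=40 at depth 2
Step 7: declare f=(read c)=40 at depth 2
Step 8: exit scope (depth=1)
Visible at query point: a=40 c=40 f=47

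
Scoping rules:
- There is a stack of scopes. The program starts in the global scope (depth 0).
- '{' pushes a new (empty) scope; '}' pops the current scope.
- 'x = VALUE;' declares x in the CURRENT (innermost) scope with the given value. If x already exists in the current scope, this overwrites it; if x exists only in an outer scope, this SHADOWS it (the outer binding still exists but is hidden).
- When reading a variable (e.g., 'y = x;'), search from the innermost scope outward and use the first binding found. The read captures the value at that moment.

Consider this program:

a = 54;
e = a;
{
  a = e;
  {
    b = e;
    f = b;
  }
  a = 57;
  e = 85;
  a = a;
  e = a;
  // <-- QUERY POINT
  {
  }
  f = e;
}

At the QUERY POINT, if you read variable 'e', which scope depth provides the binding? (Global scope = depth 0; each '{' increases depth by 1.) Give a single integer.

Step 1: declare a=54 at depth 0
Step 2: declare e=(read a)=54 at depth 0
Step 3: enter scope (depth=1)
Step 4: declare a=(read e)=54 at depth 1
Step 5: enter scope (depth=2)
Step 6: declare b=(read e)=54 at depth 2
Step 7: declare f=(read b)=54 at depth 2
Step 8: exit scope (depth=1)
Step 9: declare a=57 at depth 1
Step 10: declare e=85 at depth 1
Step 11: declare a=(read a)=57 at depth 1
Step 12: declare e=(read a)=57 at depth 1
Visible at query point: a=57 e=57

Answer: 1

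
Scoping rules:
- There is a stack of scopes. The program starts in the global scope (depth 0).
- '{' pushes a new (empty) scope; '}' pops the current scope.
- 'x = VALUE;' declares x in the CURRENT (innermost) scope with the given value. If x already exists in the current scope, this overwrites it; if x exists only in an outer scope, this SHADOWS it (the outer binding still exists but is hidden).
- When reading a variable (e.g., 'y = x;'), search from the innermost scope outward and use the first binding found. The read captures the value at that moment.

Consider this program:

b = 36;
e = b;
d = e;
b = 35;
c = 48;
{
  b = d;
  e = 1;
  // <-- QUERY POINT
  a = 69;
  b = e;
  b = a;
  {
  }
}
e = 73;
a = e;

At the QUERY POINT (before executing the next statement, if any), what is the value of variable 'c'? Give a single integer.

Answer: 48

Derivation:
Step 1: declare b=36 at depth 0
Step 2: declare e=(read b)=36 at depth 0
Step 3: declare d=(read e)=36 at depth 0
Step 4: declare b=35 at depth 0
Step 5: declare c=48 at depth 0
Step 6: enter scope (depth=1)
Step 7: declare b=(read d)=36 at depth 1
Step 8: declare e=1 at depth 1
Visible at query point: b=36 c=48 d=36 e=1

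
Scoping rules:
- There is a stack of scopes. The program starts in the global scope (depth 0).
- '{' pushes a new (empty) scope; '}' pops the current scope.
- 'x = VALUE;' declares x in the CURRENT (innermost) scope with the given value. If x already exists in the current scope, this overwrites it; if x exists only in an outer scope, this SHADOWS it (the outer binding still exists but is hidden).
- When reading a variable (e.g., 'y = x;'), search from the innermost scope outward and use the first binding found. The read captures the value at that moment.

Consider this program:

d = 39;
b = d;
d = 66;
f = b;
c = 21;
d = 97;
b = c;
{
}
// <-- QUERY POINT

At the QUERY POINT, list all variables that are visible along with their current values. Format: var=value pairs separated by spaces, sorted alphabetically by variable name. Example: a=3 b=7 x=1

Step 1: declare d=39 at depth 0
Step 2: declare b=(read d)=39 at depth 0
Step 3: declare d=66 at depth 0
Step 4: declare f=(read b)=39 at depth 0
Step 5: declare c=21 at depth 0
Step 6: declare d=97 at depth 0
Step 7: declare b=(read c)=21 at depth 0
Step 8: enter scope (depth=1)
Step 9: exit scope (depth=0)
Visible at query point: b=21 c=21 d=97 f=39

Answer: b=21 c=21 d=97 f=39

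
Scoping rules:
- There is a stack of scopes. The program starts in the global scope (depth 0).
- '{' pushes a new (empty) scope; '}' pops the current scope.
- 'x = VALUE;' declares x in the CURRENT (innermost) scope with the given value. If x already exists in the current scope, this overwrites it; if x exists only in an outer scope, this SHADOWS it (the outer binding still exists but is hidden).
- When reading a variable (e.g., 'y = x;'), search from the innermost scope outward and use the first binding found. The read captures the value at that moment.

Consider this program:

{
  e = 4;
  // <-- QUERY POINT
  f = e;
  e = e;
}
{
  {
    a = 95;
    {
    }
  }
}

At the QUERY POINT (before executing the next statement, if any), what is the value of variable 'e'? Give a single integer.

Step 1: enter scope (depth=1)
Step 2: declare e=4 at depth 1
Visible at query point: e=4

Answer: 4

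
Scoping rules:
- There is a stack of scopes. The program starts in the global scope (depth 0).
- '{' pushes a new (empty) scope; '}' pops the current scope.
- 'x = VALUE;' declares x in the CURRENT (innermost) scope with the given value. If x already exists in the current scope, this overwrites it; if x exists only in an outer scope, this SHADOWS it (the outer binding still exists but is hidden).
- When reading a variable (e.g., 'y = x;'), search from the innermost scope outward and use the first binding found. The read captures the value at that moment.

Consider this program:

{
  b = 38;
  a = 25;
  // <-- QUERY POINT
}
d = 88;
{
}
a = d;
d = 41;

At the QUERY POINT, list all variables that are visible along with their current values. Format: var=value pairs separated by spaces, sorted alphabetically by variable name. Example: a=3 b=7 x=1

Answer: a=25 b=38

Derivation:
Step 1: enter scope (depth=1)
Step 2: declare b=38 at depth 1
Step 3: declare a=25 at depth 1
Visible at query point: a=25 b=38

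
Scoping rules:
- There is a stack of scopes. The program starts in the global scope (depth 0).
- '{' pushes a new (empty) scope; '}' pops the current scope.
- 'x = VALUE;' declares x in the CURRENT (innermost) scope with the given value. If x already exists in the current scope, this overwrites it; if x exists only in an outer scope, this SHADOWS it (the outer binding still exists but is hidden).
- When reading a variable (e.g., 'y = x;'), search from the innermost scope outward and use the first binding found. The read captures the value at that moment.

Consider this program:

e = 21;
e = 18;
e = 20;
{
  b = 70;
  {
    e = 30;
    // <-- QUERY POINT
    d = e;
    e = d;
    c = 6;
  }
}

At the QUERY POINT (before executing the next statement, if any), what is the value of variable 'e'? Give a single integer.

Answer: 30

Derivation:
Step 1: declare e=21 at depth 0
Step 2: declare e=18 at depth 0
Step 3: declare e=20 at depth 0
Step 4: enter scope (depth=1)
Step 5: declare b=70 at depth 1
Step 6: enter scope (depth=2)
Step 7: declare e=30 at depth 2
Visible at query point: b=70 e=30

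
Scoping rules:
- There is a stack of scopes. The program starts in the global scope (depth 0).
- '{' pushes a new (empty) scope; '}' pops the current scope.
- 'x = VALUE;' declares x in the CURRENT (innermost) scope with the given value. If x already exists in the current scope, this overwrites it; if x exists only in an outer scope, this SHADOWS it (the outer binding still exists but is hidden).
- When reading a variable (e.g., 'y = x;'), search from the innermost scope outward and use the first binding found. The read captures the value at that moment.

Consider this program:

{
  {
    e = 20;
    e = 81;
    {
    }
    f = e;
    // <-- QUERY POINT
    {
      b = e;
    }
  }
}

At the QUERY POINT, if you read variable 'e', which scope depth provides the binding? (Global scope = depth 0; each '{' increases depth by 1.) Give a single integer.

Step 1: enter scope (depth=1)
Step 2: enter scope (depth=2)
Step 3: declare e=20 at depth 2
Step 4: declare e=81 at depth 2
Step 5: enter scope (depth=3)
Step 6: exit scope (depth=2)
Step 7: declare f=(read e)=81 at depth 2
Visible at query point: e=81 f=81

Answer: 2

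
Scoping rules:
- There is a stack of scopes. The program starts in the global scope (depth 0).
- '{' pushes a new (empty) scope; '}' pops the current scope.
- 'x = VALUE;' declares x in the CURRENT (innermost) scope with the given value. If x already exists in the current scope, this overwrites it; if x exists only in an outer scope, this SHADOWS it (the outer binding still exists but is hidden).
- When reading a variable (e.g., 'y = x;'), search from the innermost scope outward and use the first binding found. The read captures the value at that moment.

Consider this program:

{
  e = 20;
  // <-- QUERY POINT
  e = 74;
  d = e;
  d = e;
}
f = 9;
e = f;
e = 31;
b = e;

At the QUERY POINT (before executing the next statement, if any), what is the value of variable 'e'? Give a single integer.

Step 1: enter scope (depth=1)
Step 2: declare e=20 at depth 1
Visible at query point: e=20

Answer: 20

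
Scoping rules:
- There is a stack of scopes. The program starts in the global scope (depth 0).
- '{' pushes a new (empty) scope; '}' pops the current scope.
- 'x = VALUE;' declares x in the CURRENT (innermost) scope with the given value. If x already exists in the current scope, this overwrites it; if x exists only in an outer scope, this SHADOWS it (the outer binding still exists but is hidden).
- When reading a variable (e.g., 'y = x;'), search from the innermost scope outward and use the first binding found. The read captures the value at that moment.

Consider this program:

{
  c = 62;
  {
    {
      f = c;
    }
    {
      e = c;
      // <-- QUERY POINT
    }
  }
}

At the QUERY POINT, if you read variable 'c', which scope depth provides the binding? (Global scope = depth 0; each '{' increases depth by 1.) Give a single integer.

Answer: 1

Derivation:
Step 1: enter scope (depth=1)
Step 2: declare c=62 at depth 1
Step 3: enter scope (depth=2)
Step 4: enter scope (depth=3)
Step 5: declare f=(read c)=62 at depth 3
Step 6: exit scope (depth=2)
Step 7: enter scope (depth=3)
Step 8: declare e=(read c)=62 at depth 3
Visible at query point: c=62 e=62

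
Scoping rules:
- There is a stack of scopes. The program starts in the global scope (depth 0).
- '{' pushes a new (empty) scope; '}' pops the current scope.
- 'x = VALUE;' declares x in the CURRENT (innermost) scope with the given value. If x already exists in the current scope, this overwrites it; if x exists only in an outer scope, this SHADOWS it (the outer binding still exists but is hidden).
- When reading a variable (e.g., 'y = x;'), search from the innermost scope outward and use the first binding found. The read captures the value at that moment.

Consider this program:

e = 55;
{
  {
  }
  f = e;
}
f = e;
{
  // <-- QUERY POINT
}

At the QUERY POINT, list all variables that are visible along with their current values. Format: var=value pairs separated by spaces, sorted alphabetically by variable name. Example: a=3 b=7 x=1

Answer: e=55 f=55

Derivation:
Step 1: declare e=55 at depth 0
Step 2: enter scope (depth=1)
Step 3: enter scope (depth=2)
Step 4: exit scope (depth=1)
Step 5: declare f=(read e)=55 at depth 1
Step 6: exit scope (depth=0)
Step 7: declare f=(read e)=55 at depth 0
Step 8: enter scope (depth=1)
Visible at query point: e=55 f=55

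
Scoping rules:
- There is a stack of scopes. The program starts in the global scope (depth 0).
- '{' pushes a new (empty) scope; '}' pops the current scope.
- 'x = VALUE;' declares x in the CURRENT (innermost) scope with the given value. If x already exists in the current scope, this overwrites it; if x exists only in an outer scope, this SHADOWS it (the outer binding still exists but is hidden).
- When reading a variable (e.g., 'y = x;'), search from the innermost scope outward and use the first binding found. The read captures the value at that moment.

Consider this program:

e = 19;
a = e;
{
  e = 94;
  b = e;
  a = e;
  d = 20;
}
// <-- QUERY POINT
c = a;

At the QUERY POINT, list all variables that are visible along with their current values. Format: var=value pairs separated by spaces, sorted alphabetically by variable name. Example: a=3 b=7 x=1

Step 1: declare e=19 at depth 0
Step 2: declare a=(read e)=19 at depth 0
Step 3: enter scope (depth=1)
Step 4: declare e=94 at depth 1
Step 5: declare b=(read e)=94 at depth 1
Step 6: declare a=(read e)=94 at depth 1
Step 7: declare d=20 at depth 1
Step 8: exit scope (depth=0)
Visible at query point: a=19 e=19

Answer: a=19 e=19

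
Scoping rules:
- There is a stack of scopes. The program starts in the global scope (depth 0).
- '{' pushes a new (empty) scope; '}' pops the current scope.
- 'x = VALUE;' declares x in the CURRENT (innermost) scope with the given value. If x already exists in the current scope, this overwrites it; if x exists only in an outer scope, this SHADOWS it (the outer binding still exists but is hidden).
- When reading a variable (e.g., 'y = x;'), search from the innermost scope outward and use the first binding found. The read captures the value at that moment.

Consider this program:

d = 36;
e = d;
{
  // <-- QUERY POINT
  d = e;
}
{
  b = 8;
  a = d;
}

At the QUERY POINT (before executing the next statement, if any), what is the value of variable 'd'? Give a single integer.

Step 1: declare d=36 at depth 0
Step 2: declare e=(read d)=36 at depth 0
Step 3: enter scope (depth=1)
Visible at query point: d=36 e=36

Answer: 36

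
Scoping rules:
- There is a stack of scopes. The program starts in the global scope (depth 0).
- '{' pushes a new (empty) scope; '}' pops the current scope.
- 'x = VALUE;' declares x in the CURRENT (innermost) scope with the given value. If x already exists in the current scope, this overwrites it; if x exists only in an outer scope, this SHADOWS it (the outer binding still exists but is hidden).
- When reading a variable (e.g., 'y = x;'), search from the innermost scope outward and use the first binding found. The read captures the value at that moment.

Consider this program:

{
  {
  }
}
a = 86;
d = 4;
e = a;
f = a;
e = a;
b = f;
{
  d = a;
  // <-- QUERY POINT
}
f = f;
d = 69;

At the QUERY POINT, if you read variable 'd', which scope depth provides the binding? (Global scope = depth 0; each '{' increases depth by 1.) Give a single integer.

Answer: 1

Derivation:
Step 1: enter scope (depth=1)
Step 2: enter scope (depth=2)
Step 3: exit scope (depth=1)
Step 4: exit scope (depth=0)
Step 5: declare a=86 at depth 0
Step 6: declare d=4 at depth 0
Step 7: declare e=(read a)=86 at depth 0
Step 8: declare f=(read a)=86 at depth 0
Step 9: declare e=(read a)=86 at depth 0
Step 10: declare b=(read f)=86 at depth 0
Step 11: enter scope (depth=1)
Step 12: declare d=(read a)=86 at depth 1
Visible at query point: a=86 b=86 d=86 e=86 f=86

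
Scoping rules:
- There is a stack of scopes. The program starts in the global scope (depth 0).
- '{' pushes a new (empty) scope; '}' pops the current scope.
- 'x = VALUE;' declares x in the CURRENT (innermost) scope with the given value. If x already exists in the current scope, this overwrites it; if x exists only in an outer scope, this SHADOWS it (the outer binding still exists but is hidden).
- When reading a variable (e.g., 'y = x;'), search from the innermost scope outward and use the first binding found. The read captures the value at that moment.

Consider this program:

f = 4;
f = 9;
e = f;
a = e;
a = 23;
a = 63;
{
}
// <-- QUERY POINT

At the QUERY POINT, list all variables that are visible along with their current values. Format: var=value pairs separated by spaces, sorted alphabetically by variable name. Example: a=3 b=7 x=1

Step 1: declare f=4 at depth 0
Step 2: declare f=9 at depth 0
Step 3: declare e=(read f)=9 at depth 0
Step 4: declare a=(read e)=9 at depth 0
Step 5: declare a=23 at depth 0
Step 6: declare a=63 at depth 0
Step 7: enter scope (depth=1)
Step 8: exit scope (depth=0)
Visible at query point: a=63 e=9 f=9

Answer: a=63 e=9 f=9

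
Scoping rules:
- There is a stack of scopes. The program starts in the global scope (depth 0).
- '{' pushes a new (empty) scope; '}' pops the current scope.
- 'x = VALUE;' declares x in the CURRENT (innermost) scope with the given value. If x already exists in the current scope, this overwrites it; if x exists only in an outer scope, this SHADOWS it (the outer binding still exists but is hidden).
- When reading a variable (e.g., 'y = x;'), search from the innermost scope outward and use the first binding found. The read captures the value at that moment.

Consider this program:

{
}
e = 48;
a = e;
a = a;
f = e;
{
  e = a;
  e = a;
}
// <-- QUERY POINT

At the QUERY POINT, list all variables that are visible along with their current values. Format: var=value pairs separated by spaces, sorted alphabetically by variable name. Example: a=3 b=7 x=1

Answer: a=48 e=48 f=48

Derivation:
Step 1: enter scope (depth=1)
Step 2: exit scope (depth=0)
Step 3: declare e=48 at depth 0
Step 4: declare a=(read e)=48 at depth 0
Step 5: declare a=(read a)=48 at depth 0
Step 6: declare f=(read e)=48 at depth 0
Step 7: enter scope (depth=1)
Step 8: declare e=(read a)=48 at depth 1
Step 9: declare e=(read a)=48 at depth 1
Step 10: exit scope (depth=0)
Visible at query point: a=48 e=48 f=48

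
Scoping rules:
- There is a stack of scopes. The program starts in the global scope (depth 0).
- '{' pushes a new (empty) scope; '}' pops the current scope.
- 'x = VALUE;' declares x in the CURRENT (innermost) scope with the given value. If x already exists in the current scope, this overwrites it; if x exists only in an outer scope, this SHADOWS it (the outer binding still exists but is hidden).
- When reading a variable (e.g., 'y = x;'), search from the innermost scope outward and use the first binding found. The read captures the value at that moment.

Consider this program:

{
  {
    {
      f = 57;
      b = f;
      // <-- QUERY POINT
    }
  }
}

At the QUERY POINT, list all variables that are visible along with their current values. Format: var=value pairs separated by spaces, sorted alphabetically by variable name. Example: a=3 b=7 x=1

Step 1: enter scope (depth=1)
Step 2: enter scope (depth=2)
Step 3: enter scope (depth=3)
Step 4: declare f=57 at depth 3
Step 5: declare b=(read f)=57 at depth 3
Visible at query point: b=57 f=57

Answer: b=57 f=57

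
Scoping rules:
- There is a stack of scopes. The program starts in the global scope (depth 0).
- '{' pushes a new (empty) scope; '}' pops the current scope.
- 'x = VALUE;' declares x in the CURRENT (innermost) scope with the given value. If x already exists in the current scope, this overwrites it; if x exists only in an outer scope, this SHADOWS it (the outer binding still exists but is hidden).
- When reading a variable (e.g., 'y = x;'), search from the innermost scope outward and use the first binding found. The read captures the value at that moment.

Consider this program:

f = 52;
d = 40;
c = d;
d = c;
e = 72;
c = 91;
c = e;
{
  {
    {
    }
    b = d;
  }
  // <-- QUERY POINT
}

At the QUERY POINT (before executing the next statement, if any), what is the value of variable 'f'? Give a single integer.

Answer: 52

Derivation:
Step 1: declare f=52 at depth 0
Step 2: declare d=40 at depth 0
Step 3: declare c=(read d)=40 at depth 0
Step 4: declare d=(read c)=40 at depth 0
Step 5: declare e=72 at depth 0
Step 6: declare c=91 at depth 0
Step 7: declare c=(read e)=72 at depth 0
Step 8: enter scope (depth=1)
Step 9: enter scope (depth=2)
Step 10: enter scope (depth=3)
Step 11: exit scope (depth=2)
Step 12: declare b=(read d)=40 at depth 2
Step 13: exit scope (depth=1)
Visible at query point: c=72 d=40 e=72 f=52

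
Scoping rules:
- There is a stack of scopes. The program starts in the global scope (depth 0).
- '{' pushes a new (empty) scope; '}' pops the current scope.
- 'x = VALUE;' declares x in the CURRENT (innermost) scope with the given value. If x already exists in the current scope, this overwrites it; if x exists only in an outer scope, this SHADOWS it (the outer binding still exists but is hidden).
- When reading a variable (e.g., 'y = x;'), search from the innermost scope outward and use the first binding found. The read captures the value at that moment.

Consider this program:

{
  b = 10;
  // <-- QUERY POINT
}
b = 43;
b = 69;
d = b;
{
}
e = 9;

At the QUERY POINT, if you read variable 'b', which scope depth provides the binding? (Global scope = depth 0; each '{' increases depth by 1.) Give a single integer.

Answer: 1

Derivation:
Step 1: enter scope (depth=1)
Step 2: declare b=10 at depth 1
Visible at query point: b=10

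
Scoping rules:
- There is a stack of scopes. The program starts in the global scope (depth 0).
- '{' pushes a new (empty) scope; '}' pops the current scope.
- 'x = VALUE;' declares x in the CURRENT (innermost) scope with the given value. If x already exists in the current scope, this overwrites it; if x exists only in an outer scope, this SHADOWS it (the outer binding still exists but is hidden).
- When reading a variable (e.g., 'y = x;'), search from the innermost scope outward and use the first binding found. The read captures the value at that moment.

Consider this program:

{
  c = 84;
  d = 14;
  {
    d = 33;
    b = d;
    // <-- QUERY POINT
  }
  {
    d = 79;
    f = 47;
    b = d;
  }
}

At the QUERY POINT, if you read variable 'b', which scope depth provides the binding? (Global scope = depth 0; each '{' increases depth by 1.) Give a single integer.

Step 1: enter scope (depth=1)
Step 2: declare c=84 at depth 1
Step 3: declare d=14 at depth 1
Step 4: enter scope (depth=2)
Step 5: declare d=33 at depth 2
Step 6: declare b=(read d)=33 at depth 2
Visible at query point: b=33 c=84 d=33

Answer: 2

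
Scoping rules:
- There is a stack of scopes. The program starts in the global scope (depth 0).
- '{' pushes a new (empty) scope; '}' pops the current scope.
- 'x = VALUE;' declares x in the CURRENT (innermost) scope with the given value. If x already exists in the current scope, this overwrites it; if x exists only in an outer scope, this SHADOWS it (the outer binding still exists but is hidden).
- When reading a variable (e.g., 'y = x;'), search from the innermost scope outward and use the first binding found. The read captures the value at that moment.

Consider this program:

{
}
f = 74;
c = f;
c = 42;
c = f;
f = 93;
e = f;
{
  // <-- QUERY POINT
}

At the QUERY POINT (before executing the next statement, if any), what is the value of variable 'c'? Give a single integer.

Step 1: enter scope (depth=1)
Step 2: exit scope (depth=0)
Step 3: declare f=74 at depth 0
Step 4: declare c=(read f)=74 at depth 0
Step 5: declare c=42 at depth 0
Step 6: declare c=(read f)=74 at depth 0
Step 7: declare f=93 at depth 0
Step 8: declare e=(read f)=93 at depth 0
Step 9: enter scope (depth=1)
Visible at query point: c=74 e=93 f=93

Answer: 74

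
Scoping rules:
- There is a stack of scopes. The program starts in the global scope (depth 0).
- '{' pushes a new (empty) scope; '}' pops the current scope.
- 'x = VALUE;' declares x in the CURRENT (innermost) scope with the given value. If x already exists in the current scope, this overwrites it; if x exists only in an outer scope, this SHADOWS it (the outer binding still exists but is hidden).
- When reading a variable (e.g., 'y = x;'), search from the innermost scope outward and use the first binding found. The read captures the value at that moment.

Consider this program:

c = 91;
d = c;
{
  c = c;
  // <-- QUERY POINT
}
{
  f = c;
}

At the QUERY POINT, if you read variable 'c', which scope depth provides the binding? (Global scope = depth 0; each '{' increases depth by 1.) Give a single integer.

Step 1: declare c=91 at depth 0
Step 2: declare d=(read c)=91 at depth 0
Step 3: enter scope (depth=1)
Step 4: declare c=(read c)=91 at depth 1
Visible at query point: c=91 d=91

Answer: 1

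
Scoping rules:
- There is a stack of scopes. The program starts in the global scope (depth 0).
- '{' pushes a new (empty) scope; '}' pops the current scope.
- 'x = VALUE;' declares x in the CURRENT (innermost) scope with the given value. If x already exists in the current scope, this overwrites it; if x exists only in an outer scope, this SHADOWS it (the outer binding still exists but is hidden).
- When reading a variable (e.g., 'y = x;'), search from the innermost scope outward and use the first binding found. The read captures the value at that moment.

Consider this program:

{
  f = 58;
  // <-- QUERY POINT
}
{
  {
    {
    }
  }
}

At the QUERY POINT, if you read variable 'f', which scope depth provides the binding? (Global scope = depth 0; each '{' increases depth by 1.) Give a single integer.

Answer: 1

Derivation:
Step 1: enter scope (depth=1)
Step 2: declare f=58 at depth 1
Visible at query point: f=58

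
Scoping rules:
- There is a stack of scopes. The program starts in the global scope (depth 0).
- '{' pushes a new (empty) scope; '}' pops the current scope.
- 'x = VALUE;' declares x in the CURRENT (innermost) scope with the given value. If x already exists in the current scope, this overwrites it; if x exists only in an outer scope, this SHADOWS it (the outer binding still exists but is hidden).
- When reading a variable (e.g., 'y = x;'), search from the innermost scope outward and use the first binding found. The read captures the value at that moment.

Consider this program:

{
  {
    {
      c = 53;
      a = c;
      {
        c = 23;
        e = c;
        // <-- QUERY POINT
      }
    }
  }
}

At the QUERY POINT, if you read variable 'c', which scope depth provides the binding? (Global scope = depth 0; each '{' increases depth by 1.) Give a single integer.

Step 1: enter scope (depth=1)
Step 2: enter scope (depth=2)
Step 3: enter scope (depth=3)
Step 4: declare c=53 at depth 3
Step 5: declare a=(read c)=53 at depth 3
Step 6: enter scope (depth=4)
Step 7: declare c=23 at depth 4
Step 8: declare e=(read c)=23 at depth 4
Visible at query point: a=53 c=23 e=23

Answer: 4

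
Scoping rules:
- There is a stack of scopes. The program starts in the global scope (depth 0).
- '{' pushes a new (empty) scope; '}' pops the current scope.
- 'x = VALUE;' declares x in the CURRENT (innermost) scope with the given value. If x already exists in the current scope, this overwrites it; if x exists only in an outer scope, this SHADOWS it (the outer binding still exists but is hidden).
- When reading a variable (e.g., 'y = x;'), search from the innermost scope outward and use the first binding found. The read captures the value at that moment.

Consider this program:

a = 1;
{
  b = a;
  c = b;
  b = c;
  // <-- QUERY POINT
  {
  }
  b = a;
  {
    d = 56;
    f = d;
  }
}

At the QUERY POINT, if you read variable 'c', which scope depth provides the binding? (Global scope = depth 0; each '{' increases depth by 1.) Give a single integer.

Answer: 1

Derivation:
Step 1: declare a=1 at depth 0
Step 2: enter scope (depth=1)
Step 3: declare b=(read a)=1 at depth 1
Step 4: declare c=(read b)=1 at depth 1
Step 5: declare b=(read c)=1 at depth 1
Visible at query point: a=1 b=1 c=1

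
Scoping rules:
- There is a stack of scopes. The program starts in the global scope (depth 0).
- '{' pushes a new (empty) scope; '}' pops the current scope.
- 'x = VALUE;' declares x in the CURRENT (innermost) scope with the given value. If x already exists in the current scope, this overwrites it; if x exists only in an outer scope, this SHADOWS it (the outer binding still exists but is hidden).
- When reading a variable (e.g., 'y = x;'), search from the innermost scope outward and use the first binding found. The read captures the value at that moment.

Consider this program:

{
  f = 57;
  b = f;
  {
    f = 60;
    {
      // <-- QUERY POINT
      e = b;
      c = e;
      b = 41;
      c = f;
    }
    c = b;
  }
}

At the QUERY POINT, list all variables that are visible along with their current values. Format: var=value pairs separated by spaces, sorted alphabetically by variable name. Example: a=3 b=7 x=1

Answer: b=57 f=60

Derivation:
Step 1: enter scope (depth=1)
Step 2: declare f=57 at depth 1
Step 3: declare b=(read f)=57 at depth 1
Step 4: enter scope (depth=2)
Step 5: declare f=60 at depth 2
Step 6: enter scope (depth=3)
Visible at query point: b=57 f=60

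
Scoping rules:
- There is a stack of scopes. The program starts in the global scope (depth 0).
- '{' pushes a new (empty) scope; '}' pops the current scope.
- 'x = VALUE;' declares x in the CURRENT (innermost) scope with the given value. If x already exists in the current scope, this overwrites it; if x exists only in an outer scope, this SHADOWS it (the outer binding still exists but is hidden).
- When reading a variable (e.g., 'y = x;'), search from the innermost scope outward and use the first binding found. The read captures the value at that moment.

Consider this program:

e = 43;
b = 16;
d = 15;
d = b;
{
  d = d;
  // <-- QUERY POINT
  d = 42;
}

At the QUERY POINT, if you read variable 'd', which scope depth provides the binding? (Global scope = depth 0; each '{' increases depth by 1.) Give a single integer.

Answer: 1

Derivation:
Step 1: declare e=43 at depth 0
Step 2: declare b=16 at depth 0
Step 3: declare d=15 at depth 0
Step 4: declare d=(read b)=16 at depth 0
Step 5: enter scope (depth=1)
Step 6: declare d=(read d)=16 at depth 1
Visible at query point: b=16 d=16 e=43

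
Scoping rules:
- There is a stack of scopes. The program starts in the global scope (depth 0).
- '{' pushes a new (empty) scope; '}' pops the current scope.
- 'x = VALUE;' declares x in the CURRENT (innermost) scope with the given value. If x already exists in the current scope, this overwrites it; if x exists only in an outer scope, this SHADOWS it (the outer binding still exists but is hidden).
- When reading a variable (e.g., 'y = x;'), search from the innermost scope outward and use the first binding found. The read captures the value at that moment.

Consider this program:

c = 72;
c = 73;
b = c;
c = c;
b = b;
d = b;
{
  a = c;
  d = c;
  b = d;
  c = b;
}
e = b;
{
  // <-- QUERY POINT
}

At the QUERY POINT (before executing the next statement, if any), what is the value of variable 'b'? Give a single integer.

Step 1: declare c=72 at depth 0
Step 2: declare c=73 at depth 0
Step 3: declare b=(read c)=73 at depth 0
Step 4: declare c=(read c)=73 at depth 0
Step 5: declare b=(read b)=73 at depth 0
Step 6: declare d=(read b)=73 at depth 0
Step 7: enter scope (depth=1)
Step 8: declare a=(read c)=73 at depth 1
Step 9: declare d=(read c)=73 at depth 1
Step 10: declare b=(read d)=73 at depth 1
Step 11: declare c=(read b)=73 at depth 1
Step 12: exit scope (depth=0)
Step 13: declare e=(read b)=73 at depth 0
Step 14: enter scope (depth=1)
Visible at query point: b=73 c=73 d=73 e=73

Answer: 73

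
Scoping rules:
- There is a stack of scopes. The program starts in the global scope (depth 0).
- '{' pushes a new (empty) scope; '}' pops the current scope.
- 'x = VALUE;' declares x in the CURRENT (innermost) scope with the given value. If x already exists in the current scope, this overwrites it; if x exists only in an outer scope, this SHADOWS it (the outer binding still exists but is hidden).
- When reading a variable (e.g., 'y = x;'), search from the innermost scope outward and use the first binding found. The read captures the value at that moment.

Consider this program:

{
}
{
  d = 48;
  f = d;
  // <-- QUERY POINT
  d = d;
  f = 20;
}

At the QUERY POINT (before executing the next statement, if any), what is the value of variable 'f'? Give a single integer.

Answer: 48

Derivation:
Step 1: enter scope (depth=1)
Step 2: exit scope (depth=0)
Step 3: enter scope (depth=1)
Step 4: declare d=48 at depth 1
Step 5: declare f=(read d)=48 at depth 1
Visible at query point: d=48 f=48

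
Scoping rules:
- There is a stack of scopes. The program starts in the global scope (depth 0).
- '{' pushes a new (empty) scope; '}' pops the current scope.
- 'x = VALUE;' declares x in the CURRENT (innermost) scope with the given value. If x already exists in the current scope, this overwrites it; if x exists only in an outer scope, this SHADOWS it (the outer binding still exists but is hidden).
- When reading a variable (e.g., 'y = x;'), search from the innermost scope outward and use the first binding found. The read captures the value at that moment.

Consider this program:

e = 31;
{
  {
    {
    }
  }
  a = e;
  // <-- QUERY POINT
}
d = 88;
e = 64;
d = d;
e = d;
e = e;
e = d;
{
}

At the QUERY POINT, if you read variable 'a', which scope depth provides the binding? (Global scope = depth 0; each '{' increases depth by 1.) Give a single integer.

Step 1: declare e=31 at depth 0
Step 2: enter scope (depth=1)
Step 3: enter scope (depth=2)
Step 4: enter scope (depth=3)
Step 5: exit scope (depth=2)
Step 6: exit scope (depth=1)
Step 7: declare a=(read e)=31 at depth 1
Visible at query point: a=31 e=31

Answer: 1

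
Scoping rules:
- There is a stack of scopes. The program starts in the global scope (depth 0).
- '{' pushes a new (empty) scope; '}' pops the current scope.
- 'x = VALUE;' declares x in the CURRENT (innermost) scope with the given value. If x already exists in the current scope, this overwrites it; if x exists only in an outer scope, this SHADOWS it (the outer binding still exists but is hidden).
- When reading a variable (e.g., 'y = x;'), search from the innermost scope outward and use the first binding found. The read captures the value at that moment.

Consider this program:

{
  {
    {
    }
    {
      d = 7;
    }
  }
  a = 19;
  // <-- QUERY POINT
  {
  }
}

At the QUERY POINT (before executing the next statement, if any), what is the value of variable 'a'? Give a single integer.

Answer: 19

Derivation:
Step 1: enter scope (depth=1)
Step 2: enter scope (depth=2)
Step 3: enter scope (depth=3)
Step 4: exit scope (depth=2)
Step 5: enter scope (depth=3)
Step 6: declare d=7 at depth 3
Step 7: exit scope (depth=2)
Step 8: exit scope (depth=1)
Step 9: declare a=19 at depth 1
Visible at query point: a=19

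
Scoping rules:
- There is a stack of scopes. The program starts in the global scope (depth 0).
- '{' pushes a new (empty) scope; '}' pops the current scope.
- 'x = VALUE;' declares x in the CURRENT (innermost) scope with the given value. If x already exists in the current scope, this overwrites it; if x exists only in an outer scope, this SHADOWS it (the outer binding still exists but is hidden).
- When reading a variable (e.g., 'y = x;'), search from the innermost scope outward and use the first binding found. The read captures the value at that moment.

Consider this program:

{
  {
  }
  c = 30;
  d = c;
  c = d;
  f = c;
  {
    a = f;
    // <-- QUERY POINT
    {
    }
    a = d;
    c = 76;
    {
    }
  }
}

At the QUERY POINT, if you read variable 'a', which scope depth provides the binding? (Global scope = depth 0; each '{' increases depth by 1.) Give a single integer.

Step 1: enter scope (depth=1)
Step 2: enter scope (depth=2)
Step 3: exit scope (depth=1)
Step 4: declare c=30 at depth 1
Step 5: declare d=(read c)=30 at depth 1
Step 6: declare c=(read d)=30 at depth 1
Step 7: declare f=(read c)=30 at depth 1
Step 8: enter scope (depth=2)
Step 9: declare a=(read f)=30 at depth 2
Visible at query point: a=30 c=30 d=30 f=30

Answer: 2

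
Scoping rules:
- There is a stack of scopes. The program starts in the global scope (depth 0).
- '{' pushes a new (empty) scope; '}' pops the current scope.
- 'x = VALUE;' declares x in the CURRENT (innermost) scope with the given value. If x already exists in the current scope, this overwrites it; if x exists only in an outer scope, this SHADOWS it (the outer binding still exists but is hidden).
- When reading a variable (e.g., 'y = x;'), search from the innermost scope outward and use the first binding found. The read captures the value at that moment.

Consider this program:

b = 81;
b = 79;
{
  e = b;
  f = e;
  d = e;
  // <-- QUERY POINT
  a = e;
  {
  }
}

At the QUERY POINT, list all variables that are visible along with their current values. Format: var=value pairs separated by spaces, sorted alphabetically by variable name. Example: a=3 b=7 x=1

Step 1: declare b=81 at depth 0
Step 2: declare b=79 at depth 0
Step 3: enter scope (depth=1)
Step 4: declare e=(read b)=79 at depth 1
Step 5: declare f=(read e)=79 at depth 1
Step 6: declare d=(read e)=79 at depth 1
Visible at query point: b=79 d=79 e=79 f=79

Answer: b=79 d=79 e=79 f=79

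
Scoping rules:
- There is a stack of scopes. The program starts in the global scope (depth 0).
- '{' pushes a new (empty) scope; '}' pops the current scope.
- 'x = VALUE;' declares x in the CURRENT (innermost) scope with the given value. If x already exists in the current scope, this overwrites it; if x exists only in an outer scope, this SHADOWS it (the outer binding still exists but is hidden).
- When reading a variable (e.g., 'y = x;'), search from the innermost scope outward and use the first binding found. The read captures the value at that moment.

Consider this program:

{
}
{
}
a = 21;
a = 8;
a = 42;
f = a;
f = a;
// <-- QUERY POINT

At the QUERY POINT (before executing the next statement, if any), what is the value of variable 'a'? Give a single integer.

Step 1: enter scope (depth=1)
Step 2: exit scope (depth=0)
Step 3: enter scope (depth=1)
Step 4: exit scope (depth=0)
Step 5: declare a=21 at depth 0
Step 6: declare a=8 at depth 0
Step 7: declare a=42 at depth 0
Step 8: declare f=(read a)=42 at depth 0
Step 9: declare f=(read a)=42 at depth 0
Visible at query point: a=42 f=42

Answer: 42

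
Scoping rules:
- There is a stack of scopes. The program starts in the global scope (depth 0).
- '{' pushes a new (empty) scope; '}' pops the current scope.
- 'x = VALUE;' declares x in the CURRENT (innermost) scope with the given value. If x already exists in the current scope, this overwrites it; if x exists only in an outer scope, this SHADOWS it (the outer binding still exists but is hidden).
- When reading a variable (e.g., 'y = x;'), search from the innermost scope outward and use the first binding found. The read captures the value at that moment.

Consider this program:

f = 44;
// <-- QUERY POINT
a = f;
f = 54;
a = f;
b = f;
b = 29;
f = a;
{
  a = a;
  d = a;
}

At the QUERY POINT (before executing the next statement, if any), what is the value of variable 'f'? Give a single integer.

Step 1: declare f=44 at depth 0
Visible at query point: f=44

Answer: 44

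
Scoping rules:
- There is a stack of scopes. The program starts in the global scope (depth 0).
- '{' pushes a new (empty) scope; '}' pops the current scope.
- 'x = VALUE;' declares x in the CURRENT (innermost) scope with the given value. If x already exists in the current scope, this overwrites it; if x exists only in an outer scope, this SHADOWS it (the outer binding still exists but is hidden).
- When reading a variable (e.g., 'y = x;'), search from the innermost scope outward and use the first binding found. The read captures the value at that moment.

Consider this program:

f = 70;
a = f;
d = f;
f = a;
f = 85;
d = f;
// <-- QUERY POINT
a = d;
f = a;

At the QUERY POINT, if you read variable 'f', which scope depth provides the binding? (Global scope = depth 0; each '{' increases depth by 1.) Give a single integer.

Step 1: declare f=70 at depth 0
Step 2: declare a=(read f)=70 at depth 0
Step 3: declare d=(read f)=70 at depth 0
Step 4: declare f=(read a)=70 at depth 0
Step 5: declare f=85 at depth 0
Step 6: declare d=(read f)=85 at depth 0
Visible at query point: a=70 d=85 f=85

Answer: 0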